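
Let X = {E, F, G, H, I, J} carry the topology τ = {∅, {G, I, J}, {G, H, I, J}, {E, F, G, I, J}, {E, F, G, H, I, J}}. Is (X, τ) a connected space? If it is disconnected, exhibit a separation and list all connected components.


(X, τ) is connected.

Find clopen sets (U ∈ τ with X ∖ U ∈ τ):
  U = ∅, X ∖ U = {E, F, G, H, I, J} — both open, so U is clopen.
  U = {E, F, G, H, I, J}, X ∖ U = ∅ — both open, so U is clopen.
Only trivial clopens (∅ and X) exist, so (X, τ) is connected.
Compute connected components by grouping points that agree on all clopens:
  component: {E, F, G, H, I, J}


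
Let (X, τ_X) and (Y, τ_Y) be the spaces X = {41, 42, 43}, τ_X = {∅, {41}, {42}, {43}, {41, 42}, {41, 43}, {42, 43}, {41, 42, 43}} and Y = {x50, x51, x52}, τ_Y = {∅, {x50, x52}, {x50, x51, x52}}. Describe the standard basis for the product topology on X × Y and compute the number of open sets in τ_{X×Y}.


Basis B = {∅ × ∅, {41} × {x50, x52}, {42} × {x50, x52}, {43} × {x50, x52}, {41} × {x50, x51, x52}, {42} × {x50, x51, x52}, {43} × {x50, x51, x52}, {41, 42} × {x50, x52}, {41, 43} × {x50, x52}, {42, 43} × {x50, x52}, {41, 42} × {x50, x51, x52}, {41, 43} × {x50, x51, x52}, {41, 42, 43} × {x50, x52}, {42, 43} × {x50, x51, x52}, {41, 42, 43} × {x50, x51, x52}}; |τ_{X×Y}| = 27.

Enumerate products U × V with U ∈ τ_X, V ∈ τ_Y (deduplicated):
  ∅ × ∅ = {} (∅)
  {41} × {x50, x52} = {(41,x50), (41,x52)}
  {42} × {x50, x52} = {(42,x50), (42,x52)}
  {43} × {x50, x52} = {(43,x50), (43,x52)}
  {41} × {x50, x51, x52} = {(41,x50), (41,x51), (41,x52)}
  {42} × {x50, x51, x52} = {(42,x50), (42,x51), (42,x52)}
  {43} × {x50, x51, x52} = {(43,x50), (43,x51), (43,x52)}
  {41, 42} × {x50, x52} = {(41,x50), (41,x52), (42,x50), (42,x52)}
  {41, 43} × {x50, x52} = {(41,x50), (41,x52), (43,x50), (43,x52)}
  {42, 43} × {x50, x52} = {(42,x50), (42,x52), (43,x50), (43,x52)}
  {41, 42} × {x50, x51, x52} = {(41,x50), (41,x51), (41,x52), (42,x50), (42,x51), (42,x52)}
  {41, 43} × {x50, x51, x52} = {(41,x50), (41,x51), (41,x52), (43,x50), (43,x51), (43,x52)}
  {41, 42, 43} × {x50, x52} = {(41,x50), (41,x52), (42,x50), (42,x52), (43,x50), (43,x52)}
  {42, 43} × {x50, x51, x52} = {(42,x50), (42,x51), (42,x52), (43,x50), (43,x51), (43,x52)}
  {41, 42, 43} × {x50, x51, x52} = {(41,x50), (41,x51), (41,x52), (42,x50), (42,x51), (42,x52), (43,x50), (43,x51), (43,x52)}
These 15 distinct sets form the basis B.
Close under arbitrary unions to get τ_{X×Y}; counting gives |τ_{X×Y}| = 27.


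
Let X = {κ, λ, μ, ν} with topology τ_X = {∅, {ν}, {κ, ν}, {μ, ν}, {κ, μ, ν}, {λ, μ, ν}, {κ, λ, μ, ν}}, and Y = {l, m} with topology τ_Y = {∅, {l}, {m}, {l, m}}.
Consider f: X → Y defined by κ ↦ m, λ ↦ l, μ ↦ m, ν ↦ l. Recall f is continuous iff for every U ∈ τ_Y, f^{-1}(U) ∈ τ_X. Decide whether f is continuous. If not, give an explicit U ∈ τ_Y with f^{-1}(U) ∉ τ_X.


f is NOT continuous.

Compute f^{-1}(U) for each U ∈ τ_Y:
  U = ∅: f^{-1}(U) = ∅ ∈ τ_X ✓.
  U = {l}: f^{-1}(U) = {λ, ν} ∉ τ_X ✗.
  U = {m}: f^{-1}(U) = {κ, μ} ∉ τ_X ✗.
  U = {l, m}: f^{-1}(U) = {κ, λ, μ, ν} ∈ τ_X ✓.
Found U = {l} with f^{-1}(U) = {λ, ν} not in τ_X. Therefore f is NOT continuous.


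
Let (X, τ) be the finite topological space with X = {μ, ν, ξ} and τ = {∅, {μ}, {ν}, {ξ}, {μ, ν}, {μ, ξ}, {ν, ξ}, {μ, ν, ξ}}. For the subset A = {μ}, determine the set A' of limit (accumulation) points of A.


A' = ∅

For each x ∈ X, list the open sets U ∈ τ with x ∈ U, then check whether U ∩ (A ∖ {x}) ≠ ∅ for every such U.
  x = μ: open {μ} ∋ x has {μ} ∩ (A ∖ {μ}) = ∅, so x is NOT a limit point.
  x = ν: open {ν} ∋ x has {ν} ∩ (A ∖ {ν}) = ∅, so x is NOT a limit point.
  x = ξ: open {ξ} ∋ x has {ξ} ∩ (A ∖ {ξ}) = ∅, so x is NOT a limit point.
Collecting: A' = ∅.


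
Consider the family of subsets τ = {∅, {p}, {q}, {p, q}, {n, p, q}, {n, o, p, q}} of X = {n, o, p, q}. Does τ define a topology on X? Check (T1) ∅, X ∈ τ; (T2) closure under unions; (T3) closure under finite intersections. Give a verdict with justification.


τ IS a topology on X.

Axiom (T1): ∅ ∈ τ? Yes; X ∈ τ? Yes.
Axiom (T2/T3): check pairwise unions and intersections of members of τ.
All pairwise intersections and unions checked — each lies in τ. Therefore τ satisfies (T1), (T2), (T3): it IS a topology on X.


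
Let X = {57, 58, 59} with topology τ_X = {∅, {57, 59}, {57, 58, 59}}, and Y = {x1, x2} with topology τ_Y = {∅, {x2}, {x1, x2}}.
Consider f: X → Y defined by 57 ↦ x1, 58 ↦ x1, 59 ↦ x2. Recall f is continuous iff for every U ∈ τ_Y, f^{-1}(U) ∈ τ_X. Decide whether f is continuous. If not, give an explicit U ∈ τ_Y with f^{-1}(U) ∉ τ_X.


f is NOT continuous.

Compute f^{-1}(U) for each U ∈ τ_Y:
  U = ∅: f^{-1}(U) = ∅ ∈ τ_X ✓.
  U = {x2}: f^{-1}(U) = {59} ∉ τ_X ✗.
  U = {x1, x2}: f^{-1}(U) = {57, 58, 59} ∈ τ_X ✓.
Found U = {x2} with f^{-1}(U) = {59} not in τ_X. Therefore f is NOT continuous.


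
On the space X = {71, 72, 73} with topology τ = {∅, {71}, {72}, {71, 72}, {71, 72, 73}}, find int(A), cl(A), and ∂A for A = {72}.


int(A) = {72}, cl(A) = {72, 73}, ∂A = {73}.

Closed sets in (X, τ) are complements of opens:
  closed(X, τ) = {∅, {73}, {71, 73}, {72, 73}, {71, 72, 73}}.
int(A) = ⋃ {U ∈ τ : U ⊆ A}. Opens contained in A: ∅, {72}.
Taking the union of these: int(A) = {72}.
cl(A) = ⋂ {C closed : A ⊆ C}. Closed sets containing A: {72, 73}, {71, 72, 73}.
Intersecting these: cl(A) = {72, 73}.
∂A = cl(A) ∖ int(A) = {72, 73} ∖ {72} = {73}.


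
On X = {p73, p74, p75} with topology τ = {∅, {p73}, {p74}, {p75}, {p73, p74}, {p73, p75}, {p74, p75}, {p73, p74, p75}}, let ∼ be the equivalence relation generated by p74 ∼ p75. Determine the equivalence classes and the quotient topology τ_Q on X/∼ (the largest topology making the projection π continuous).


X/∼ = {[p73], [p74=p75]}; |τ_Q| = 4.

Equivalence classes: [p73], [p74=p75].
Quotient map π: X → X/∼ sends p73 ↦ [p73], p74 ↦ [p74=p75], p75 ↦ [p74=p75].
For each subset V ⊆ X/∼, compute π^{-1}(V) ⊆ X and check whether π^{-1}(V) ∈ τ. V is open in τ_Q iff π^{-1}(V) ∈ τ.
  V = {}: π^{-1}(V) = ∅ ∈ τ ✓.
  V = {[p73]}: π^{-1}(V) = {p73} ∈ τ ✓.
  V = {[p74=p75]}: π^{-1}(V) = {p74, p75} ∈ τ ✓.
  V = {[p73], [p74=p75]}: π^{-1}(V) = {p73, p74, p75} ∈ τ ✓.
Open sets in the quotient: τ_Q = {{}, {[p73]}, {[p74=p75]}, {[p73], [p74=p75]}} (4 elements).


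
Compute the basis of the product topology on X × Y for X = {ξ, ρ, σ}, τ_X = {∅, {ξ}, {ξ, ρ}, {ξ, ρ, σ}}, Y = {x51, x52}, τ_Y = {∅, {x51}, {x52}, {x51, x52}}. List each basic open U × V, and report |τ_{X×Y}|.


Basis B = {∅ × ∅, {ξ} × {x51}, {ξ} × {x52}, {ξ} × {x51, x52}, {ξ, ρ} × {x51}, {ξ, ρ} × {x52}, {ξ, ρ, σ} × {x51}, {ξ, ρ, σ} × {x52}, {ξ, ρ} × {x51, x52}, {ξ, ρ, σ} × {x51, x52}}; |τ_{X×Y}| = 16.

Enumerate products U × V with U ∈ τ_X, V ∈ τ_Y (deduplicated):
  ∅ × ∅ = {} (∅)
  {ξ} × {x51} = {(ξ,x51)}
  {ξ} × {x52} = {(ξ,x52)}
  {ξ} × {x51, x52} = {(ξ,x51), (ξ,x52)}
  {ξ, ρ} × {x51} = {(ξ,x51), (ρ,x51)}
  {ξ, ρ} × {x52} = {(ξ,x52), (ρ,x52)}
  {ξ, ρ, σ} × {x51} = {(ξ,x51), (ρ,x51), (σ,x51)}
  {ξ, ρ, σ} × {x52} = {(ξ,x52), (ρ,x52), (σ,x52)}
  {ξ, ρ} × {x51, x52} = {(ξ,x51), (ξ,x52), (ρ,x51), (ρ,x52)}
  {ξ, ρ, σ} × {x51, x52} = {(ξ,x51), (ξ,x52), (ρ,x51), (ρ,x52), (σ,x51), (σ,x52)}
These 10 distinct sets form the basis B.
Close under arbitrary unions to get τ_{X×Y}; counting gives |τ_{X×Y}| = 16.


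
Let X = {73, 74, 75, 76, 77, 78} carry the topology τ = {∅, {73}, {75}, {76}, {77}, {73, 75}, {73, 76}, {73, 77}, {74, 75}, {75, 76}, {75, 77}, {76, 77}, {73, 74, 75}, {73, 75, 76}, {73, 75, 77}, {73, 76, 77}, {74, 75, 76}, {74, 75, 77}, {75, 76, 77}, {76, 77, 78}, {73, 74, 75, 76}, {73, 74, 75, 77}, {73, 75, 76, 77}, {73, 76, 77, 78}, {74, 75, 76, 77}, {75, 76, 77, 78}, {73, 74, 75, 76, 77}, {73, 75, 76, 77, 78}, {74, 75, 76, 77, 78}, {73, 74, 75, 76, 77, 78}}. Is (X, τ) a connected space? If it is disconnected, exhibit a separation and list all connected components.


(X, τ) is disconnected; components = [{73}, {74, 75}, {76, 77, 78}].

Find clopen sets (U ∈ τ with X ∖ U ∈ τ):
  U = ∅, X ∖ U = {73, 74, 75, 76, 77, 78} — both open, so U is clopen.
  U = {73}, X ∖ U = {74, 75, 76, 77, 78} — both open, so U is clopen.
  U = {74, 75}, X ∖ U = {73, 76, 77, 78} — both open, so U is clopen.
  U = {73, 74, 75}, X ∖ U = {76, 77, 78} — both open, so U is clopen.
  U = {76, 77, 78}, X ∖ U = {73, 74, 75} — both open, so U is clopen.
  U = {73, 76, 77, 78}, X ∖ U = {74, 75} — both open, so U is clopen.
  U = {74, 75, 76, 77, 78}, X ∖ U = {73} — both open, so U is clopen.
  U = {73, 74, 75, 76, 77, 78}, X ∖ U = ∅ — both open, so U is clopen.
Nontrivial clopen(s) exist: e.g. {73, 74, 75}. So (X, τ) is disconnected.
Compute connected components by grouping points that agree on all clopens:
  component: {73}
  component: {74, 75}
  component: {76, 77, 78}


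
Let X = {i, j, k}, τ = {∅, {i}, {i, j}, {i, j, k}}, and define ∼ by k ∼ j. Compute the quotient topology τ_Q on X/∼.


X/∼ = {[i], [j=k]}; |τ_Q| = 3.

Equivalence classes: [i], [j=k].
Quotient map π: X → X/∼ sends i ↦ [i], j ↦ [j=k], k ↦ [j=k].
For each subset V ⊆ X/∼, compute π^{-1}(V) ⊆ X and check whether π^{-1}(V) ∈ τ. V is open in τ_Q iff π^{-1}(V) ∈ τ.
  V = {}: π^{-1}(V) = ∅ ∈ τ ✓.
  V = {[i]}: π^{-1}(V) = {i} ∈ τ ✓.
  V = {[j=k]}: π^{-1}(V) = {j, k} ∉ τ ✗.
  V = {[i], [j=k]}: π^{-1}(V) = {i, j, k} ∈ τ ✓.
Open sets in the quotient: τ_Q = {{}, {[i]}, {[i], [j=k]}} (3 elements).


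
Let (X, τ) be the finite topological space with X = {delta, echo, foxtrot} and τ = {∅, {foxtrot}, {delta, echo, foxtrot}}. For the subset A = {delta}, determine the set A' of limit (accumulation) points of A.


A' = {echo}

For each x ∈ X, list the open sets U ∈ τ with x ∈ U, then check whether U ∩ (A ∖ {x}) ≠ ∅ for every such U.
  x = delta: open {delta, echo, foxtrot} ∋ x has {delta, echo, foxtrot} ∩ (A ∖ {delta}) = ∅, so x is NOT a limit point.
  x = echo: opens ∋ x are {delta, echo, foxtrot}; each meets A ∖ {echo}, so x IS a limit point.
  x = foxtrot: open {foxtrot} ∋ x has {foxtrot} ∩ (A ∖ {foxtrot}) = ∅, so x is NOT a limit point.
Collecting: A' = {echo}.


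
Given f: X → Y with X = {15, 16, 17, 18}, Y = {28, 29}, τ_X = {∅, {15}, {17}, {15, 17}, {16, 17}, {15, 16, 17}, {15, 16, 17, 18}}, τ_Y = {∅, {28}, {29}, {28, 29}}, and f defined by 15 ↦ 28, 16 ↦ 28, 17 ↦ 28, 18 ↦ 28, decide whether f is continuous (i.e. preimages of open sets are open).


f IS continuous.

Compute f^{-1}(U) for each U ∈ τ_Y:
  U = ∅: f^{-1}(U) = ∅ ∈ τ_X ✓.
  U = {28}: f^{-1}(U) = {15, 16, 17, 18} ∈ τ_X ✓.
  U = {29}: f^{-1}(U) = ∅ ∈ τ_X ✓.
  U = {28, 29}: f^{-1}(U) = {15, 16, 17, 18} ∈ τ_X ✓.
Every preimage lies in τ_X, so f IS continuous.


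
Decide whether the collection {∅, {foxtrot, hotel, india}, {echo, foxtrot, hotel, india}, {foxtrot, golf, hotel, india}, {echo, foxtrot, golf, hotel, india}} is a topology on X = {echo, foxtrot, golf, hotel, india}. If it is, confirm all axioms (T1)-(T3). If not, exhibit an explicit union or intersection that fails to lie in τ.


τ IS a topology on X.

Axiom (T1): ∅ ∈ τ? Yes; X ∈ τ? Yes.
Axiom (T2/T3): check pairwise unions and intersections of members of τ.
All pairwise intersections and unions checked — each lies in τ. Therefore τ satisfies (T1), (T2), (T3): it IS a topology on X.


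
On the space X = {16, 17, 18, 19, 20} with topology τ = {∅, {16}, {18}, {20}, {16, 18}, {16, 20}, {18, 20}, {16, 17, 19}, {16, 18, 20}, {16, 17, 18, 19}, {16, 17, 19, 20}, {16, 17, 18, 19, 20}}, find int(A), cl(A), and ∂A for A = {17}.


int(A) = ∅, cl(A) = {17, 19}, ∂A = {17, 19}.

Closed sets in (X, τ) are complements of opens:
  closed(X, τ) = {∅, {18}, {20}, {17, 19}, {18, 20}, {16, 17, 19}, {17, 18, 19}, {17, 19, 20}, {16, 17, 18, 19}, {16, 17, 19, 20}, {17, 18, 19, 20}, {16, 17, 18, 19, 20}}.
int(A) = ⋃ {U ∈ τ : U ⊆ A}. Opens contained in A: ∅.
Taking the union of these: int(A) = ∅.
cl(A) = ⋂ {C closed : A ⊆ C}. Closed sets containing A: {17, 19}, {16, 17, 19}, {17, 18, 19}, {17, 19, 20}, {16, 17, 18, 19}, {16, 17, 19, 20}, {17, 18, 19, 20}, {16, 17, 18, 19, 20}.
Intersecting these: cl(A) = {17, 19}.
∂A = cl(A) ∖ int(A) = {17, 19} ∖ ∅ = {17, 19}.


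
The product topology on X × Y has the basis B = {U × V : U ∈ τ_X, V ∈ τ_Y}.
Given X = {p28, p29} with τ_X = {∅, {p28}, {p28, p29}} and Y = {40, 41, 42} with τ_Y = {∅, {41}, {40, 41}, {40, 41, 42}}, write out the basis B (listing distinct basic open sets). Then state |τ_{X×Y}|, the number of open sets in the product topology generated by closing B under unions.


Basis B = {∅ × ∅, {p28} × {41}, {p28} × {40, 41}, {p28, p29} × {41}, {p28} × {40, 41, 42}, {p28, p29} × {40, 41}, {p28, p29} × {40, 41, 42}}; |τ_{X×Y}| = 10.

Enumerate products U × V with U ∈ τ_X, V ∈ τ_Y (deduplicated):
  ∅ × ∅ = {} (∅)
  {p28} × {41} = {(p28,41)}
  {p28} × {40, 41} = {(p28,40), (p28,41)}
  {p28, p29} × {41} = {(p28,41), (p29,41)}
  {p28} × {40, 41, 42} = {(p28,40), (p28,41), (p28,42)}
  {p28, p29} × {40, 41} = {(p28,40), (p28,41), (p29,40), (p29,41)}
  {p28, p29} × {40, 41, 42} = {(p28,40), (p28,41), (p28,42), (p29,40), (p29,41), (p29,42)}
These 7 distinct sets form the basis B.
Close under arbitrary unions to get τ_{X×Y}; counting gives |τ_{X×Y}| = 10.


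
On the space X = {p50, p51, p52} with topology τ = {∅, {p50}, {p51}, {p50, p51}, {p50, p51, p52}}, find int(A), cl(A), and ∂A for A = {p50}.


int(A) = {p50}, cl(A) = {p50, p52}, ∂A = {p52}.

Closed sets in (X, τ) are complements of opens:
  closed(X, τ) = {∅, {p52}, {p50, p52}, {p51, p52}, {p50, p51, p52}}.
int(A) = ⋃ {U ∈ τ : U ⊆ A}. Opens contained in A: ∅, {p50}.
Taking the union of these: int(A) = {p50}.
cl(A) = ⋂ {C closed : A ⊆ C}. Closed sets containing A: {p50, p52}, {p50, p51, p52}.
Intersecting these: cl(A) = {p50, p52}.
∂A = cl(A) ∖ int(A) = {p50, p52} ∖ {p50} = {p52}.


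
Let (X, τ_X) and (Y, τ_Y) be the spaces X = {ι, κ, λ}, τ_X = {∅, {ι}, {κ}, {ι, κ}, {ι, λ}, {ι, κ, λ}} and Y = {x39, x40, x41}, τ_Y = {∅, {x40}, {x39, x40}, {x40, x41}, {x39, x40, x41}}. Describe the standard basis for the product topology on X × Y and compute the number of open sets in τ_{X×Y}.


Basis B = {∅ × ∅, {ι} × {x40}, {κ} × {x40}, {ι} × {x39, x40}, {ι} × {x40, x41}, {ι, κ} × {x40}, {ι, λ} × {x40}, {κ} × {x39, x40}, {κ} × {x40, x41}, {ι} × {x39, x40, x41}, {ι, κ, λ} × {x40}, {κ} × {x39, x40, x41}, {ι, κ} × {x39, x40}, {ι, λ} × {x39, x40}, {ι, κ} × {x40, x41}, {ι, λ} × {x40, x41}, {ι, κ} × {x39, x40, x41}, {ι, λ} × {x39, x40, x41}, {ι, κ, λ} × {x39, x40}, {ι, κ, λ} × {x40, x41}, {ι, κ, λ} × {x39, x40, x41}}; |τ_{X×Y}| = 70.

Enumerate products U × V with U ∈ τ_X, V ∈ τ_Y (deduplicated):
  ∅ × ∅ = {} (∅)
  {ι} × {x40} = {(ι,x40)}
  {κ} × {x40} = {(κ,x40)}
  {ι} × {x39, x40} = {(ι,x39), (ι,x40)}
  {ι} × {x40, x41} = {(ι,x40), (ι,x41)}
  {ι, κ} × {x40} = {(ι,x40), (κ,x40)}
  {ι, λ} × {x40} = {(ι,x40), (λ,x40)}
  {κ} × {x39, x40} = {(κ,x39), (κ,x40)}
  {κ} × {x40, x41} = {(κ,x40), (κ,x41)}
  {ι} × {x39, x40, x41} = {(ι,x39), (ι,x40), (ι,x41)}
  {ι, κ, λ} × {x40} = {(ι,x40), (κ,x40), (λ,x40)}
  {κ} × {x39, x40, x41} = {(κ,x39), (κ,x40), (κ,x41)}
  {ι, κ} × {x39, x40} = {(ι,x39), (ι,x40), (κ,x39), (κ,x40)}
  {ι, λ} × {x39, x40} = {(ι,x39), (ι,x40), (λ,x39), (λ,x40)}
  {ι, κ} × {x40, x41} = {(ι,x40), (ι,x41), (κ,x40), (κ,x41)}
  {ι, λ} × {x40, x41} = {(ι,x40), (ι,x41), (λ,x40), (λ,x41)}
  {ι, κ} × {x39, x40, x41} = {(ι,x39), (ι,x40), (ι,x41), (κ,x39), (κ,x40), (κ,x41)}
  {ι, λ} × {x39, x40, x41} = {(ι,x39), (ι,x40), (ι,x41), (λ,x39), (λ,x40), (λ,x41)}
  {ι, κ, λ} × {x39, x40} = {(ι,x39), (ι,x40), (κ,x39), (κ,x40), (λ,x39), (λ,x40)}
  {ι, κ, λ} × {x40, x41} = {(ι,x40), (ι,x41), (κ,x40), (κ,x41), (λ,x40), (λ,x41)}
  {ι, κ, λ} × {x39, x40, x41} = {(ι,x39), (ι,x40), (ι,x41), (κ,x39), (κ,x40), (κ,x41), (λ,x39), (λ,x40), (λ,x41)}
These 21 distinct sets form the basis B.
Close under arbitrary unions to get τ_{X×Y}; counting gives |τ_{X×Y}| = 70.


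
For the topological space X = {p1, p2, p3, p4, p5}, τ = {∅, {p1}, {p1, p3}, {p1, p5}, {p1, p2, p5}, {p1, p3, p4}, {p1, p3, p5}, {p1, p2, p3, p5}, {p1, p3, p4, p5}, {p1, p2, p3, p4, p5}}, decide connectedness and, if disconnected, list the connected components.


(X, τ) is connected.

Find clopen sets (U ∈ τ with X ∖ U ∈ τ):
  U = ∅, X ∖ U = {p1, p2, p3, p4, p5} — both open, so U is clopen.
  U = {p1, p2, p3, p4, p5}, X ∖ U = ∅ — both open, so U is clopen.
Only trivial clopens (∅ and X) exist, so (X, τ) is connected.
Compute connected components by grouping points that agree on all clopens:
  component: {p1, p2, p3, p4, p5}


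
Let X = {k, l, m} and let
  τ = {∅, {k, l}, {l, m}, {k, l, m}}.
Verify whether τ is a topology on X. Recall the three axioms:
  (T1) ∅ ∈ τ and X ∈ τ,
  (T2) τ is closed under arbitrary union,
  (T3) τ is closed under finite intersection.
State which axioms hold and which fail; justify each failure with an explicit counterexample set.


τ is NOT a topology on X.

Axiom (T1): ∅ ∈ τ? Yes; X ∈ τ? Yes.
Axiom (T2/T3): check pairwise unions and intersections of members of τ.
Counterexample for (T3): {k, l} ∩ {l, m} = {l} ∉ τ. Therefore τ is NOT a topology.


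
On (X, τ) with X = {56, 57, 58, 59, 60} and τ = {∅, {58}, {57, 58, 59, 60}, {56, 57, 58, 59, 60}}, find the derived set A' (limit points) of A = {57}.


A' = {56, 59, 60}

For each x ∈ X, list the open sets U ∈ τ with x ∈ U, then check whether U ∩ (A ∖ {x}) ≠ ∅ for every such U.
  x = 56: opens ∋ x are {56, 57, 58, 59, 60}; each meets A ∖ {56}, so x IS a limit point.
  x = 57: open {57, 58, 59, 60} ∋ x has {57, 58, 59, 60} ∩ (A ∖ {57}) = ∅, so x is NOT a limit point.
  x = 58: open {58} ∋ x has {58} ∩ (A ∖ {58}) = ∅, so x is NOT a limit point.
  x = 59: opens ∋ x are {57, 58, 59, 60}, {56, 57, 58, 59, 60}; each meets A ∖ {59}, so x IS a limit point.
  x = 60: opens ∋ x are {57, 58, 59, 60}, {56, 57, 58, 59, 60}; each meets A ∖ {60}, so x IS a limit point.
Collecting: A' = {56, 59, 60}.


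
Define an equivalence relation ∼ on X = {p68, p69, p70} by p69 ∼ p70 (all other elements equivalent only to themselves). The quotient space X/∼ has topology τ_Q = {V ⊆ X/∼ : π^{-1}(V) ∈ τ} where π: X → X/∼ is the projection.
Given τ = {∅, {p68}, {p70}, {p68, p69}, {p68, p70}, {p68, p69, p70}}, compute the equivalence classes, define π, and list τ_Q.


X/∼ = {[p68], [p69=p70]}; |τ_Q| = 3.

Equivalence classes: [p68], [p69=p70].
Quotient map π: X → X/∼ sends p68 ↦ [p68], p69 ↦ [p69=p70], p70 ↦ [p69=p70].
For each subset V ⊆ X/∼, compute π^{-1}(V) ⊆ X and check whether π^{-1}(V) ∈ τ. V is open in τ_Q iff π^{-1}(V) ∈ τ.
  V = {}: π^{-1}(V) = ∅ ∈ τ ✓.
  V = {[p68]}: π^{-1}(V) = {p68} ∈ τ ✓.
  V = {[p69=p70]}: π^{-1}(V) = {p69, p70} ∉ τ ✗.
  V = {[p68], [p69=p70]}: π^{-1}(V) = {p68, p69, p70} ∈ τ ✓.
Open sets in the quotient: τ_Q = {{}, {[p68]}, {[p68], [p69=p70]}} (3 elements).


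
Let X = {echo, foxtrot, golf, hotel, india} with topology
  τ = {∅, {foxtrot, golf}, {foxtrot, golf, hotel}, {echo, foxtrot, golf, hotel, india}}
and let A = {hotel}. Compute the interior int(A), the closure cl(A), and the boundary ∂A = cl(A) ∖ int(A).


int(A) = ∅, cl(A) = {echo, hotel, india}, ∂A = {echo, hotel, india}.

Closed sets in (X, τ) are complements of opens:
  closed(X, τ) = {∅, {echo, india}, {echo, hotel, india}, {echo, foxtrot, golf, hotel, india}}.
int(A) = ⋃ {U ∈ τ : U ⊆ A}. Opens contained in A: ∅.
Taking the union of these: int(A) = ∅.
cl(A) = ⋂ {C closed : A ⊆ C}. Closed sets containing A: {echo, hotel, india}, {echo, foxtrot, golf, hotel, india}.
Intersecting these: cl(A) = {echo, hotel, india}.
∂A = cl(A) ∖ int(A) = {echo, hotel, india} ∖ ∅ = {echo, hotel, india}.


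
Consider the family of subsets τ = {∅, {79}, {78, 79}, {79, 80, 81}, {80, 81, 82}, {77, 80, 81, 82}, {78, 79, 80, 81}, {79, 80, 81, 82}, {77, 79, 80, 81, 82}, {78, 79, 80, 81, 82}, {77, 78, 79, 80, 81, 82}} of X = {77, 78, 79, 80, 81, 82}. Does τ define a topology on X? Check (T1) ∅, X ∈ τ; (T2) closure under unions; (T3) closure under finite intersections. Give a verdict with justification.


τ is NOT a topology on X.

Axiom (T1): ∅ ∈ τ? Yes; X ∈ τ? Yes.
Axiom (T2/T3): check pairwise unions and intersections of members of τ.
Counterexample for (T3): {79, 80, 81} ∩ {80, 81, 82} = {80, 81} ∉ τ. Therefore τ is NOT a topology.


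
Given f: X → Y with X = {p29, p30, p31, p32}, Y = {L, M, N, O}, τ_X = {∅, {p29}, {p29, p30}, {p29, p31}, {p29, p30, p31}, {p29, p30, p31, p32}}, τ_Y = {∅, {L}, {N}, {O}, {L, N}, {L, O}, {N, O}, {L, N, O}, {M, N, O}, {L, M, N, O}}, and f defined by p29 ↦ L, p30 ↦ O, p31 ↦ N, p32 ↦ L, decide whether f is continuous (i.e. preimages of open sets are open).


f is NOT continuous.

Compute f^{-1}(U) for each U ∈ τ_Y:
  U = ∅: f^{-1}(U) = ∅ ∈ τ_X ✓.
  U = {L}: f^{-1}(U) = {p29, p32} ∉ τ_X ✗.
  U = {N}: f^{-1}(U) = {p31} ∉ τ_X ✗.
  U = {O}: f^{-1}(U) = {p30} ∉ τ_X ✗.
  U = {L, N}: f^{-1}(U) = {p29, p31, p32} ∉ τ_X ✗.
  U = {L, O}: f^{-1}(U) = {p29, p30, p32} ∉ τ_X ✗.
  U = {N, O}: f^{-1}(U) = {p30, p31} ∉ τ_X ✗.
  U = {L, N, O}: f^{-1}(U) = {p29, p30, p31, p32} ∈ τ_X ✓.
  U = {M, N, O}: f^{-1}(U) = {p30, p31} ∉ τ_X ✗.
  U = {L, M, N, O}: f^{-1}(U) = {p29, p30, p31, p32} ∈ τ_X ✓.
Found U = {L} with f^{-1}(U) = {p29, p32} not in τ_X. Therefore f is NOT continuous.


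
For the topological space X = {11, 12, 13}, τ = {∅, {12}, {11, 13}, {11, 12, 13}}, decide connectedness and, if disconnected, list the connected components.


(X, τ) is disconnected; components = [{12}, {11, 13}].

Find clopen sets (U ∈ τ with X ∖ U ∈ τ):
  U = ∅, X ∖ U = {11, 12, 13} — both open, so U is clopen.
  U = {12}, X ∖ U = {11, 13} — both open, so U is clopen.
  U = {11, 13}, X ∖ U = {12} — both open, so U is clopen.
  U = {11, 12, 13}, X ∖ U = ∅ — both open, so U is clopen.
Nontrivial clopen(s) exist: e.g. {11, 13}. So (X, τ) is disconnected.
Compute connected components by grouping points that agree on all clopens:
  component: {12}
  component: {11, 13}


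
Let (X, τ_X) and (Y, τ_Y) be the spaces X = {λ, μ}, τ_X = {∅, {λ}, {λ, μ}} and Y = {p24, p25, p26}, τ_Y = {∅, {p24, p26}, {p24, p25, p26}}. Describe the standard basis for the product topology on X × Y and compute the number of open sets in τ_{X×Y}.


Basis B = {∅ × ∅, {λ} × {p24, p26}, {λ} × {p24, p25, p26}, {λ, μ} × {p24, p26}, {λ, μ} × {p24, p25, p26}}; |τ_{X×Y}| = 6.

Enumerate products U × V with U ∈ τ_X, V ∈ τ_Y (deduplicated):
  ∅ × ∅ = {} (∅)
  {λ} × {p24, p26} = {(λ,p24), (λ,p26)}
  {λ} × {p24, p25, p26} = {(λ,p24), (λ,p25), (λ,p26)}
  {λ, μ} × {p24, p26} = {(λ,p24), (λ,p26), (μ,p24), (μ,p26)}
  {λ, μ} × {p24, p25, p26} = {(λ,p24), (λ,p25), (λ,p26), (μ,p24), (μ,p25), (μ,p26)}
These 5 distinct sets form the basis B.
Close under arbitrary unions to get τ_{X×Y}; counting gives |τ_{X×Y}| = 6.


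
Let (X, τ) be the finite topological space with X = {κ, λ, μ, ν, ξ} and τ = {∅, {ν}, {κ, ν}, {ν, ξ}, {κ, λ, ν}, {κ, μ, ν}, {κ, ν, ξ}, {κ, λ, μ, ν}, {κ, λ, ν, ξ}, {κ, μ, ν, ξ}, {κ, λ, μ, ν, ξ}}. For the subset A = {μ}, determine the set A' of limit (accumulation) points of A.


A' = ∅

For each x ∈ X, list the open sets U ∈ τ with x ∈ U, then check whether U ∩ (A ∖ {x}) ≠ ∅ for every such U.
  x = κ: open {κ, ν} ∋ x has {κ, ν} ∩ (A ∖ {κ}) = ∅, so x is NOT a limit point.
  x = λ: open {κ, λ, ν} ∋ x has {κ, λ, ν} ∩ (A ∖ {λ}) = ∅, so x is NOT a limit point.
  x = μ: open {κ, μ, ν} ∋ x has {κ, μ, ν} ∩ (A ∖ {μ}) = ∅, so x is NOT a limit point.
  x = ν: open {ν} ∋ x has {ν} ∩ (A ∖ {ν}) = ∅, so x is NOT a limit point.
  x = ξ: open {ν, ξ} ∋ x has {ν, ξ} ∩ (A ∖ {ξ}) = ∅, so x is NOT a limit point.
Collecting: A' = ∅.


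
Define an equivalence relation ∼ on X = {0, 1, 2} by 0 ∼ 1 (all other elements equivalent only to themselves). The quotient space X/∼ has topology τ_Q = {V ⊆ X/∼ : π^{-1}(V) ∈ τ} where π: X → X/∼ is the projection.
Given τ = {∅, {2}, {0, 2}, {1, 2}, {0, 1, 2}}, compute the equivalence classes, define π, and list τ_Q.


X/∼ = {[0=1], [2]}; |τ_Q| = 3.

Equivalence classes: [0=1], [2].
Quotient map π: X → X/∼ sends 0 ↦ [0=1], 1 ↦ [0=1], 2 ↦ [2].
For each subset V ⊆ X/∼, compute π^{-1}(V) ⊆ X and check whether π^{-1}(V) ∈ τ. V is open in τ_Q iff π^{-1}(V) ∈ τ.
  V = {}: π^{-1}(V) = ∅ ∈ τ ✓.
  V = {[0=1]}: π^{-1}(V) = {0, 1} ∉ τ ✗.
  V = {[2]}: π^{-1}(V) = {2} ∈ τ ✓.
  V = {[0=1], [2]}: π^{-1}(V) = {0, 1, 2} ∈ τ ✓.
Open sets in the quotient: τ_Q = {{}, {[2]}, {[0=1], [2]}} (3 elements).


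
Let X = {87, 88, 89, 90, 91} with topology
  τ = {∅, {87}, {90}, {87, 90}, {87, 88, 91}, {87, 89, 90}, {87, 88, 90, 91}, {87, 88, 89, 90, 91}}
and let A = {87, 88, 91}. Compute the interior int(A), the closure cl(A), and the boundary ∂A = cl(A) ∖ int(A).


int(A) = {87, 88, 91}, cl(A) = {87, 88, 89, 91}, ∂A = {89}.

Closed sets in (X, τ) are complements of opens:
  closed(X, τ) = {∅, {89}, {88, 91}, {89, 90}, {88, 89, 91}, {87, 88, 89, 91}, {88, 89, 90, 91}, {87, 88, 89, 90, 91}}.
int(A) = ⋃ {U ∈ τ : U ⊆ A}. Opens contained in A: ∅, {87}, {87, 88, 91}.
Taking the union of these: int(A) = {87, 88, 91}.
cl(A) = ⋂ {C closed : A ⊆ C}. Closed sets containing A: {87, 88, 89, 91}, {87, 88, 89, 90, 91}.
Intersecting these: cl(A) = {87, 88, 89, 91}.
∂A = cl(A) ∖ int(A) = {87, 88, 89, 91} ∖ {87, 88, 91} = {89}.


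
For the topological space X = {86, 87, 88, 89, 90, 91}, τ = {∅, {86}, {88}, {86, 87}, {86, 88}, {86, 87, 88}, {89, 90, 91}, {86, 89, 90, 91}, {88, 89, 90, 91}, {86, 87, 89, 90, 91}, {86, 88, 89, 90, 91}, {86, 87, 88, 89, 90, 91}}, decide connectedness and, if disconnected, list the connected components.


(X, τ) is disconnected; components = [{88}, {86, 87}, {89, 90, 91}].

Find clopen sets (U ∈ τ with X ∖ U ∈ τ):
  U = ∅, X ∖ U = {86, 87, 88, 89, 90, 91} — both open, so U is clopen.
  U = {88}, X ∖ U = {86, 87, 89, 90, 91} — both open, so U is clopen.
  U = {86, 87}, X ∖ U = {88, 89, 90, 91} — both open, so U is clopen.
  U = {86, 87, 88}, X ∖ U = {89, 90, 91} — both open, so U is clopen.
  U = {89, 90, 91}, X ∖ U = {86, 87, 88} — both open, so U is clopen.
  U = {88, 89, 90, 91}, X ∖ U = {86, 87} — both open, so U is clopen.
  U = {86, 87, 89, 90, 91}, X ∖ U = {88} — both open, so U is clopen.
  U = {86, 87, 88, 89, 90, 91}, X ∖ U = ∅ — both open, so U is clopen.
Nontrivial clopen(s) exist: e.g. {89, 90, 91}. So (X, τ) is disconnected.
Compute connected components by grouping points that agree on all clopens:
  component: {88}
  component: {86, 87}
  component: {89, 90, 91}


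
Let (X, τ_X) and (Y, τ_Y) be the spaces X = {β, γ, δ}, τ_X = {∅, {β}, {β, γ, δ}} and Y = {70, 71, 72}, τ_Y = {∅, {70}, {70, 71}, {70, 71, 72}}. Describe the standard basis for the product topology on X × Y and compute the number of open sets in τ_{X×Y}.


Basis B = {∅ × ∅, {β} × {70}, {β} × {70, 71}, {β} × {70, 71, 72}, {β, γ, δ} × {70}, {β, γ, δ} × {70, 71}, {β, γ, δ} × {70, 71, 72}}; |τ_{X×Y}| = 10.

Enumerate products U × V with U ∈ τ_X, V ∈ τ_Y (deduplicated):
  ∅ × ∅ = {} (∅)
  {β} × {70} = {(β,70)}
  {β} × {70, 71} = {(β,70), (β,71)}
  {β} × {70, 71, 72} = {(β,70), (β,71), (β,72)}
  {β, γ, δ} × {70} = {(β,70), (γ,70), (δ,70)}
  {β, γ, δ} × {70, 71} = {(β,70), (β,71), (γ,70), (γ,71), (δ,70), (δ,71)}
  {β, γ, δ} × {70, 71, 72} = {(β,70), (β,71), (β,72), (γ,70), (γ,71), (γ,72), (δ,70), (δ,71), (δ,72)}
These 7 distinct sets form the basis B.
Close under arbitrary unions to get τ_{X×Y}; counting gives |τ_{X×Y}| = 10.


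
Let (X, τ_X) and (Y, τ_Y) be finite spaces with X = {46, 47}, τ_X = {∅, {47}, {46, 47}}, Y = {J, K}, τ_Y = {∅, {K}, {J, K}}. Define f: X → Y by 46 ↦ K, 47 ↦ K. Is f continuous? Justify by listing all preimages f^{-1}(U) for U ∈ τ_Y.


f IS continuous.

Compute f^{-1}(U) for each U ∈ τ_Y:
  U = ∅: f^{-1}(U) = ∅ ∈ τ_X ✓.
  U = {K}: f^{-1}(U) = {46, 47} ∈ τ_X ✓.
  U = {J, K}: f^{-1}(U) = {46, 47} ∈ τ_X ✓.
Every preimage lies in τ_X, so f IS continuous.


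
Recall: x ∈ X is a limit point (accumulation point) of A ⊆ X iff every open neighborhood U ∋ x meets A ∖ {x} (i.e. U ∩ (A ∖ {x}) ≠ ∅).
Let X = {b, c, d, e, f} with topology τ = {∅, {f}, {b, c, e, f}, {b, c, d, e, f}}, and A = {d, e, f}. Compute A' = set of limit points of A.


A' = {b, c, d, e}

For each x ∈ X, list the open sets U ∈ τ with x ∈ U, then check whether U ∩ (A ∖ {x}) ≠ ∅ for every such U.
  x = b: opens ∋ x are {b, c, e, f}, {b, c, d, e, f}; each meets A ∖ {b}, so x IS a limit point.
  x = c: opens ∋ x are {b, c, e, f}, {b, c, d, e, f}; each meets A ∖ {c}, so x IS a limit point.
  x = d: opens ∋ x are {b, c, d, e, f}; each meets A ∖ {d}, so x IS a limit point.
  x = e: opens ∋ x are {b, c, e, f}, {b, c, d, e, f}; each meets A ∖ {e}, so x IS a limit point.
  x = f: open {f} ∋ x has {f} ∩ (A ∖ {f}) = ∅, so x is NOT a limit point.
Collecting: A' = {b, c, d, e}.


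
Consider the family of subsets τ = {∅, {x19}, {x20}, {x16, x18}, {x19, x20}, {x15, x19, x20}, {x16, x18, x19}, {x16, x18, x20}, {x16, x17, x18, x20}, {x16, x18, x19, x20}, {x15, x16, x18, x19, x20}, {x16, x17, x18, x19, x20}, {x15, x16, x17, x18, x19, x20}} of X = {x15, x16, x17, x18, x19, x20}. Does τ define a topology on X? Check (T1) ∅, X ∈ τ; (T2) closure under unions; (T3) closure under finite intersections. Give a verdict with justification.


τ IS a topology on X.

Axiom (T1): ∅ ∈ τ? Yes; X ∈ τ? Yes.
Axiom (T2/T3): check pairwise unions and intersections of members of τ.
All pairwise intersections and unions checked — each lies in τ. Therefore τ satisfies (T1), (T2), (T3): it IS a topology on X.


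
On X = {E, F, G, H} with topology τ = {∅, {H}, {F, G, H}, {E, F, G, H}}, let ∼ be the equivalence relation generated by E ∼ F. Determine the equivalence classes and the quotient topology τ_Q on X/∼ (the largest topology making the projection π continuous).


X/∼ = {[E=F], [G], [H]}; |τ_Q| = 3.

Equivalence classes: [E=F], [G], [H].
Quotient map π: X → X/∼ sends E ↦ [E=F], F ↦ [E=F], G ↦ [G], H ↦ [H].
For each subset V ⊆ X/∼, compute π^{-1}(V) ⊆ X and check whether π^{-1}(V) ∈ τ. V is open in τ_Q iff π^{-1}(V) ∈ τ.
  V = {}: π^{-1}(V) = ∅ ∈ τ ✓.
  V = {[E=F]}: π^{-1}(V) = {E, F} ∉ τ ✗.
  V = {[G]}: π^{-1}(V) = {G} ∉ τ ✗.
  V = {[E=F], [G]}: π^{-1}(V) = {E, F, G} ∉ τ ✗.
  V = {[H]}: π^{-1}(V) = {H} ∈ τ ✓.
  V = {[E=F], [H]}: π^{-1}(V) = {E, F, H} ∉ τ ✗.
  V = {[G], [H]}: π^{-1}(V) = {G, H} ∉ τ ✗.
  V = {[E=F], [G], [H]}: π^{-1}(V) = {E, F, G, H} ∈ τ ✓.
Open sets in the quotient: τ_Q = {{}, {[H]}, {[E=F], [G], [H]}} (3 elements).


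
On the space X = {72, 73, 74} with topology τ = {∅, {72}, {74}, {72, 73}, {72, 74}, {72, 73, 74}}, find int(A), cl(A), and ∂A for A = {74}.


int(A) = {74}, cl(A) = {74}, ∂A = ∅.

Closed sets in (X, τ) are complements of opens:
  closed(X, τ) = {∅, {73}, {74}, {72, 73}, {73, 74}, {72, 73, 74}}.
int(A) = ⋃ {U ∈ τ : U ⊆ A}. Opens contained in A: ∅, {74}.
Taking the union of these: int(A) = {74}.
cl(A) = ⋂ {C closed : A ⊆ C}. Closed sets containing A: {74}, {73, 74}, {72, 73, 74}.
Intersecting these: cl(A) = {74}.
∂A = cl(A) ∖ int(A) = {74} ∖ {74} = ∅.


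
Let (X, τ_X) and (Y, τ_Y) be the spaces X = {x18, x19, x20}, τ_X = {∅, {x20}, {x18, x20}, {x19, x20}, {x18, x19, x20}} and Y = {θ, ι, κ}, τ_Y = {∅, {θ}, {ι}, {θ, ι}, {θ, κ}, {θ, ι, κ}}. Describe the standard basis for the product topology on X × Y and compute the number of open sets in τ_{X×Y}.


Basis B = {∅ × ∅, {x20} × {θ}, {x20} × {ι}, {x18, x20} × {θ}, {x18, x20} × {ι}, {x19, x20} × {θ}, {x19, x20} × {ι}, {x20} × {θ, ι}, {x20} × {θ, κ}, {x18, x19, x20} × {θ}, {x18, x19, x20} × {ι}, {x20} × {θ, ι, κ}, {x18, x20} × {θ, ι}, {x18, x20} × {θ, κ}, {x19, x20} × {θ, ι}, {x19, x20} × {θ, κ}, {x18, x20} × {θ, ι, κ}, {x18, x19, x20} × {θ, ι}, {x18, x19, x20} × {θ, κ}, {x19, x20} × {θ, ι, κ}, {x18, x19, x20} × {θ, ι, κ}}; |τ_{X×Y}| = 70.

Enumerate products U × V with U ∈ τ_X, V ∈ τ_Y (deduplicated):
  ∅ × ∅ = {} (∅)
  {x20} × {θ} = {(x20,θ)}
  {x20} × {ι} = {(x20,ι)}
  {x18, x20} × {θ} = {(x18,θ), (x20,θ)}
  {x18, x20} × {ι} = {(x18,ι), (x20,ι)}
  {x19, x20} × {θ} = {(x19,θ), (x20,θ)}
  {x19, x20} × {ι} = {(x19,ι), (x20,ι)}
  {x20} × {θ, ι} = {(x20,θ), (x20,ι)}
  {x20} × {θ, κ} = {(x20,θ), (x20,κ)}
  {x18, x19, x20} × {θ} = {(x18,θ), (x19,θ), (x20,θ)}
  {x18, x19, x20} × {ι} = {(x18,ι), (x19,ι), (x20,ι)}
  {x20} × {θ, ι, κ} = {(x20,θ), (x20,ι), (x20,κ)}
  {x18, x20} × {θ, ι} = {(x18,θ), (x18,ι), (x20,θ), (x20,ι)}
  {x18, x20} × {θ, κ} = {(x18,θ), (x18,κ), (x20,θ), (x20,κ)}
  {x19, x20} × {θ, ι} = {(x19,θ), (x19,ι), (x20,θ), (x20,ι)}
  {x19, x20} × {θ, κ} = {(x19,θ), (x19,κ), (x20,θ), (x20,κ)}
  {x18, x20} × {θ, ι, κ} = {(x18,θ), (x18,ι), (x18,κ), (x20,θ), (x20,ι), (x20,κ)}
  {x18, x19, x20} × {θ, ι} = {(x18,θ), (x18,ι), (x19,θ), (x19,ι), (x20,θ), (x20,ι)}
  {x18, x19, x20} × {θ, κ} = {(x18,θ), (x18,κ), (x19,θ), (x19,κ), (x20,θ), (x20,κ)}
  {x19, x20} × {θ, ι, κ} = {(x19,θ), (x19,ι), (x19,κ), (x20,θ), (x20,ι), (x20,κ)}
  {x18, x19, x20} × {θ, ι, κ} = {(x18,θ), (x18,ι), (x18,κ), (x19,θ), (x19,ι), (x19,κ), (x20,θ), (x20,ι), (x20,κ)}
These 21 distinct sets form the basis B.
Close under arbitrary unions to get τ_{X×Y}; counting gives |τ_{X×Y}| = 70.


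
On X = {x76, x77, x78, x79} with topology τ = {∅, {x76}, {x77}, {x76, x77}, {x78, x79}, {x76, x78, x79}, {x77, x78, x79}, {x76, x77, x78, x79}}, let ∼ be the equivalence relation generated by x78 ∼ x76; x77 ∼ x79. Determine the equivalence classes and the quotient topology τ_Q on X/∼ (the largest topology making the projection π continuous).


X/∼ = {[x76=x78], [x77=x79]}; |τ_Q| = 2.

Equivalence classes: [x76=x78], [x77=x79].
Quotient map π: X → X/∼ sends x76 ↦ [x76=x78], x77 ↦ [x77=x79], x78 ↦ [x76=x78], x79 ↦ [x77=x79].
For each subset V ⊆ X/∼, compute π^{-1}(V) ⊆ X and check whether π^{-1}(V) ∈ τ. V is open in τ_Q iff π^{-1}(V) ∈ τ.
  V = {}: π^{-1}(V) = ∅ ∈ τ ✓.
  V = {[x76=x78]}: π^{-1}(V) = {x76, x78} ∉ τ ✗.
  V = {[x77=x79]}: π^{-1}(V) = {x77, x79} ∉ τ ✗.
  V = {[x76=x78], [x77=x79]}: π^{-1}(V) = {x76, x77, x78, x79} ∈ τ ✓.
Open sets in the quotient: τ_Q = {{}, {[x76=x78], [x77=x79]}} (2 elements).


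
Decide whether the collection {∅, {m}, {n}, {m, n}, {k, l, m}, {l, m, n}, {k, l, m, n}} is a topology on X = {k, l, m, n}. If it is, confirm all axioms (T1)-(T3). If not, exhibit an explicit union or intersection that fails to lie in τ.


τ is NOT a topology on X.

Axiom (T1): ∅ ∈ τ? Yes; X ∈ τ? Yes.
Axiom (T2/T3): check pairwise unions and intersections of members of τ.
Counterexample for (T3): {k, l, m} ∩ {l, m, n} = {l, m} ∉ τ. Therefore τ is NOT a topology.


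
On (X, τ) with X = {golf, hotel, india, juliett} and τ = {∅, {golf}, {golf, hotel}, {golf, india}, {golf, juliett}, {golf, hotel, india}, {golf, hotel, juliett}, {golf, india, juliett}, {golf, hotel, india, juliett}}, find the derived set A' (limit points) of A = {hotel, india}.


A' = ∅

For each x ∈ X, list the open sets U ∈ τ with x ∈ U, then check whether U ∩ (A ∖ {x}) ≠ ∅ for every such U.
  x = golf: open {golf} ∋ x has {golf} ∩ (A ∖ {golf}) = ∅, so x is NOT a limit point.
  x = hotel: open {golf, hotel} ∋ x has {golf, hotel} ∩ (A ∖ {hotel}) = ∅, so x is NOT a limit point.
  x = india: open {golf, india} ∋ x has {golf, india} ∩ (A ∖ {india}) = ∅, so x is NOT a limit point.
  x = juliett: open {golf, juliett} ∋ x has {golf, juliett} ∩ (A ∖ {juliett}) = ∅, so x is NOT a limit point.
Collecting: A' = ∅.


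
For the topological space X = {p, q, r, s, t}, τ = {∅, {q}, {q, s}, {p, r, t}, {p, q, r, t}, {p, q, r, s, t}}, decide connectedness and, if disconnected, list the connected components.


(X, τ) is disconnected; components = [{q, s}, {p, r, t}].

Find clopen sets (U ∈ τ with X ∖ U ∈ τ):
  U = ∅, X ∖ U = {p, q, r, s, t} — both open, so U is clopen.
  U = {q, s}, X ∖ U = {p, r, t} — both open, so U is clopen.
  U = {p, r, t}, X ∖ U = {q, s} — both open, so U is clopen.
  U = {p, q, r, s, t}, X ∖ U = ∅ — both open, so U is clopen.
Nontrivial clopen(s) exist: e.g. {q, s}. So (X, τ) is disconnected.
Compute connected components by grouping points that agree on all clopens:
  component: {q, s}
  component: {p, r, t}


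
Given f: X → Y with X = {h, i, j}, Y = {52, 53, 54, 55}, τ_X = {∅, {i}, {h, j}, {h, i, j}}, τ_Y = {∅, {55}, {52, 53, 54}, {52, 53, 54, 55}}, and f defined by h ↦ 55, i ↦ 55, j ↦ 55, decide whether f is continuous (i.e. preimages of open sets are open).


f IS continuous.

Compute f^{-1}(U) for each U ∈ τ_Y:
  U = ∅: f^{-1}(U) = ∅ ∈ τ_X ✓.
  U = {55}: f^{-1}(U) = {h, i, j} ∈ τ_X ✓.
  U = {52, 53, 54}: f^{-1}(U) = ∅ ∈ τ_X ✓.
  U = {52, 53, 54, 55}: f^{-1}(U) = {h, i, j} ∈ τ_X ✓.
Every preimage lies in τ_X, so f IS continuous.


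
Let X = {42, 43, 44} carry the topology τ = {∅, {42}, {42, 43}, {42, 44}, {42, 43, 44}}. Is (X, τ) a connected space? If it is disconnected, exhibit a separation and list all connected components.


(X, τ) is connected.

Find clopen sets (U ∈ τ with X ∖ U ∈ τ):
  U = ∅, X ∖ U = {42, 43, 44} — both open, so U is clopen.
  U = {42, 43, 44}, X ∖ U = ∅ — both open, so U is clopen.
Only trivial clopens (∅ and X) exist, so (X, τ) is connected.
Compute connected components by grouping points that agree on all clopens:
  component: {42, 43, 44}


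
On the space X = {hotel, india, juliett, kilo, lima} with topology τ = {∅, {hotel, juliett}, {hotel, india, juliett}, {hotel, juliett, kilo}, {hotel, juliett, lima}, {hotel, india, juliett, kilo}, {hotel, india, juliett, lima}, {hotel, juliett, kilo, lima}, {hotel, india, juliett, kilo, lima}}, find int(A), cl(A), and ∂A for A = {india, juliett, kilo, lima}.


int(A) = ∅, cl(A) = {hotel, india, juliett, kilo, lima}, ∂A = {hotel, india, juliett, kilo, lima}.

Closed sets in (X, τ) are complements of opens:
  closed(X, τ) = {∅, {india}, {kilo}, {lima}, {india, kilo}, {india, lima}, {kilo, lima}, {india, kilo, lima}, {hotel, india, juliett, kilo, lima}}.
int(A) = ⋃ {U ∈ τ : U ⊆ A}. Opens contained in A: ∅.
Taking the union of these: int(A) = ∅.
cl(A) = ⋂ {C closed : A ⊆ C}. Closed sets containing A: {hotel, india, juliett, kilo, lima}.
Intersecting these: cl(A) = {hotel, india, juliett, kilo, lima}.
∂A = cl(A) ∖ int(A) = {hotel, india, juliett, kilo, lima} ∖ ∅ = {hotel, india, juliett, kilo, lima}.
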